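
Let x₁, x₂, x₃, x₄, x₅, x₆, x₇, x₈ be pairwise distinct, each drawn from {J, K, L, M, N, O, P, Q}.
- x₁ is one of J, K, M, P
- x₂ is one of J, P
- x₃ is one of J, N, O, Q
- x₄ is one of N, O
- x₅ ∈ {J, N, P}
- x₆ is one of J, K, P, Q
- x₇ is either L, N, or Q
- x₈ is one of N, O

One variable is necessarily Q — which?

Among the 8 variables, L fits only x₇ (and all 8 values in {J, K, L, M, N, O, P, Q} must be used), so x₇ = L.
Among the 7 still-open variables, M fits only x₁ (and all 7 values in {J, K, M, N, O, P, Q} must be used), so x₁ = M.
The 6 still-open variables draw from only 6 values {J, K, N, O, P, Q}, so each is used; only x₆ can be K, hence x₆ = K.
The 5 still-open variables draw from only 5 values {J, N, O, P, Q}, so each is used; only x₃ can be Q, hence x₃ = Q.

x₃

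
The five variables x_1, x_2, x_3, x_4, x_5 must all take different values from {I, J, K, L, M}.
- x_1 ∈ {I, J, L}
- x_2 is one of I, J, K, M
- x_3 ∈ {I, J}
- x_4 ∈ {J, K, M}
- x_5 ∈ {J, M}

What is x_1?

The 5 variables draw from only 5 values {I, J, K, L, M}, so each is used; only x_1 can be L, hence x_1 = L.

L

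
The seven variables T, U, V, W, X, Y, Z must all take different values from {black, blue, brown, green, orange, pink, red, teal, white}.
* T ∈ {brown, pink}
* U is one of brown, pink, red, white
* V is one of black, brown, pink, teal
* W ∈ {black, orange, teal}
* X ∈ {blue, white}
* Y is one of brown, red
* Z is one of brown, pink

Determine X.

blue

T and Z between them cover only {brown, pink} — a naked pair. Remove those values from U, V, Y.
Y has just one choice, so Y = red. Remove red from U.
That leaves U = white. Remove white from X.
So X = blue.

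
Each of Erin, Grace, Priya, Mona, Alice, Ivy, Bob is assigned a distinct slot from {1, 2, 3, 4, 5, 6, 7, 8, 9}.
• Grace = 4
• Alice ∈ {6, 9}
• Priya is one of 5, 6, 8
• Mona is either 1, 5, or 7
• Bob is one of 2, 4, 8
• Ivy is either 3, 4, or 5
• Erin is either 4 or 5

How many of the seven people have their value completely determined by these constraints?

Grace's domain is down to {4}, so Grace = 4. So Erin, Ivy, Bob can't be 4.
Erin has just one choice, so Erin = 5. So Priya, Mona, Ivy can't be 5.
Ivy's domain is down to {3}, so Ivy = 3.
Determined: Erin=5, Grace=4, Ivy=3. The other people each still have more than one consistent value. That makes 3.

3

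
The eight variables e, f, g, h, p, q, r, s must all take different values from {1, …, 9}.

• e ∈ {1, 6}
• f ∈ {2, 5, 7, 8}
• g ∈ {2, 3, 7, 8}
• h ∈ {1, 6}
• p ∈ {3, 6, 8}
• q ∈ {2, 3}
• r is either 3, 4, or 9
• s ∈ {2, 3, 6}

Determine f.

e and h share exactly the 2 values {1, 6}; by pigeonhole those values go to them, so strike 1, 6 from p, s.
The 2 variables q and s are confined to {2, 3}, which locks those values in; drop them from f, g, p, r.
p's domain is down to {8}, so p = 8. Remove 8 from f, g.
g must be 7 (only option left). Remove 7 from f.
So f = 5.

5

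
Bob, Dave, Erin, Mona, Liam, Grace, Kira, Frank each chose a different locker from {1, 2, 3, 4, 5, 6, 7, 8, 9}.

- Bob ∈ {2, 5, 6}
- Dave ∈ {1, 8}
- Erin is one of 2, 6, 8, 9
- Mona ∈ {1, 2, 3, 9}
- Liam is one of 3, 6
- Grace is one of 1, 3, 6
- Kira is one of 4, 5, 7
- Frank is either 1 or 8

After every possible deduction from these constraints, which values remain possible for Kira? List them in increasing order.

4, 7

Dave and Frank between them cover only {1, 8} — a naked pair. Remove those values from Erin, Mona, Grace.
Liam and Grace between them cover only {3, 6} — a naked pair. Remove those values from Bob, Erin, Mona.
Erin and Mona between them cover only {2, 9} — a naked pair. Remove those values from Bob.
Bob must be 5 (only option left). Strike 5 from Kira.
No further eliminations apply; Kira can still be any of 4, 7.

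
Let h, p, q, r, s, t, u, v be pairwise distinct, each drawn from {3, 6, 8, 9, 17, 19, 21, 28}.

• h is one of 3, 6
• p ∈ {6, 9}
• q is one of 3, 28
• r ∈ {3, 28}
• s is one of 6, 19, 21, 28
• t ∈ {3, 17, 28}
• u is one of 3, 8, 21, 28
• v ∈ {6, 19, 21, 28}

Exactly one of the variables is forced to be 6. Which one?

h

Among the 8 variables, 8 fits only u (and all 8 values in {3, 6, 8, 9, 17, 19, 21, 28} must be used), so u = 8.
The 7 still-open variables together cover exactly {3, 6, 9, 17, 19, 21, 28} — 7 values for 7 variables — and 9 appears only in p's list, so p = 9.
Among the 6 still-open variables, 17 fits only t (and all 6 values in {3, 6, 17, 19, 21, 28} must be used), so t = 17.
q and r share exactly the 2 values {3, 28}; by pigeonhole those values go to them, so strike 3, 28 from h, s, v.
So 6 goes to h.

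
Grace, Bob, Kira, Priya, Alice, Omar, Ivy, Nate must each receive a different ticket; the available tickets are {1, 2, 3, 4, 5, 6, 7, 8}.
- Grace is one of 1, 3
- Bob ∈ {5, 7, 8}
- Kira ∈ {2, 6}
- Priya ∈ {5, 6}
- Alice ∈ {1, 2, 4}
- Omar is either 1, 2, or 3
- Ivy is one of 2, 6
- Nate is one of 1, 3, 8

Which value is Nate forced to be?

8

The 8 variables together cover exactly {1, 2, 3, 4, 5, 6, 7, 8} — 8 values for 8 variables — and 4 appears only in Alice's list, so Alice = 4.
Among the 7 still-open variables, 7 fits only Bob (and all 7 values in {1, 2, 3, 5, 6, 7, 8} must be used), so Bob = 7.
The 6 still-open variables together cover exactly {1, 2, 3, 5, 6, 8} — 6 values for 6 variables — and 5 appears only in Priya's list, so Priya = 5.
The 5 still-open variables together cover exactly {1, 2, 3, 6, 8} — 5 values for 5 variables — and 8 appears only in Nate's list, so Nate = 8.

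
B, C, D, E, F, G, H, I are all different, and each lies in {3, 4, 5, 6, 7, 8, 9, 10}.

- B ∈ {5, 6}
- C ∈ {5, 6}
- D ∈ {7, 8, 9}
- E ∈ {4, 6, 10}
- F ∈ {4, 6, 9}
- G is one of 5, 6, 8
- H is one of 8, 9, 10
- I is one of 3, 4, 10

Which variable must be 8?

G

The 8 variables together cover exactly {3, 4, 5, 6, 7, 8, 9, 10} — 8 values for 8 variables — and 3 appears only in I's list, so I = 3.
The 7 still-open variables together cover exactly {4, 5, 6, 7, 8, 9, 10} — 7 values for 7 variables — and 7 appears only in D's list, so D = 7.
The 2 variables B and C are confined to {5, 6}, which locks those values in; drop them from E, F, G.
So 8 goes to G.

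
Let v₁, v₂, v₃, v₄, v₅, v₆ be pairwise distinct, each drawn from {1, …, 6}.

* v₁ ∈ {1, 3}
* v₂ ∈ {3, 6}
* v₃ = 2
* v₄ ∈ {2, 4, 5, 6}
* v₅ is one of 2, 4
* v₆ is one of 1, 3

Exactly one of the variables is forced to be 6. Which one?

v₃ has just one choice, so v₃ = 2. So v₄, v₅ can't be 2.
v₅ must be 4 (only option left). Eliminate 4 elsewhere: v₄.
Among the 4 still-open variables, 5 fits only v₄ (and all 4 values in {1, 3, 5, 6} must be used), so v₄ = 5.
The 3 still-open variables draw from only 3 values {1, 3, 6}, so each is used; only v₂ can be 6, hence v₂ = 6.

v₂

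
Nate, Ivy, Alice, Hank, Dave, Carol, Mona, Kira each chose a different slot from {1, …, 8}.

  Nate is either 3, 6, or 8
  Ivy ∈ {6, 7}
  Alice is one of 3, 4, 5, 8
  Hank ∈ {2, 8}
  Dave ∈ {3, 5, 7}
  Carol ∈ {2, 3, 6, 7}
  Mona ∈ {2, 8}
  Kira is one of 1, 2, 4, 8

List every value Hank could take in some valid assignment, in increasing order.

2, 8

The 8 variables together cover exactly {1, 2, 3, 4, 5, 6, 7, 8} — 8 values for 8 variables — and 1 appears only in Kira's list, so Kira = 1.
The 7 still-open variables together cover exactly {2, 3, 4, 5, 6, 7, 8} — 7 values for 7 variables — and 4 appears only in Alice's list, so Alice = 4.
The 6 still-open variables draw from only 6 values {2, 3, 5, 6, 7, 8}, so each is used; only Dave can be 5, hence Dave = 5.
Hank and Mona share exactly the 2 values {2, 8}; by pigeonhole those values go to them, so strike 2, 8 from Nate, Carol.
No further eliminations apply; Hank can still be any of 2, 8.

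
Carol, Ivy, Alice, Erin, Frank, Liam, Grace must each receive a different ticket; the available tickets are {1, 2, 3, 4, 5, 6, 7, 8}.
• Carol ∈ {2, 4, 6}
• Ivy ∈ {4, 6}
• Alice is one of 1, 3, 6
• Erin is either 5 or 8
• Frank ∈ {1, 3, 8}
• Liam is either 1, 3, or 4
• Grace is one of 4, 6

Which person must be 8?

Frank

The 7 variables together cover exactly {1, 2, 3, 4, 5, 6, 8} — 7 values for 7 variables — and 2 appears only in Carol's list, so Carol = 2.
The 6 still-open variables together cover exactly {1, 3, 4, 5, 6, 8} — 6 values for 6 variables — and 5 appears only in Erin's list, so Erin = 5.
The 5 still-open variables together cover exactly {1, 3, 4, 6, 8} — 5 values for 5 variables — and 8 appears only in Frank's list, so Frank = 8.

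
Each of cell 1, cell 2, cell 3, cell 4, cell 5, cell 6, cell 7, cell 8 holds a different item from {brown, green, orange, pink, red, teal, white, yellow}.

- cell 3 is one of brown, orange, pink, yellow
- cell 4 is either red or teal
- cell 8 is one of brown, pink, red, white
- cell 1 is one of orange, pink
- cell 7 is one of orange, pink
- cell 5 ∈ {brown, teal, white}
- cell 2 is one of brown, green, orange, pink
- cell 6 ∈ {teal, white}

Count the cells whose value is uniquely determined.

2

The 8 variables draw from only 8 values {brown, green, orange, pink, red, teal, white, yellow}, so each is used; only cell 2 can be green, hence cell 2 = green.
The 7 still-open variables draw from only 7 values {brown, orange, pink, red, teal, white, yellow}, so each is used; only cell 3 can be yellow, hence cell 3 = yellow.
cell 1 and cell 7 between them cover only {orange, pink} — a naked pair. Remove those values from cell 8.
Determined: cell 2=green, cell 3=yellow. The other cells each still have more than one consistent value. That makes 2.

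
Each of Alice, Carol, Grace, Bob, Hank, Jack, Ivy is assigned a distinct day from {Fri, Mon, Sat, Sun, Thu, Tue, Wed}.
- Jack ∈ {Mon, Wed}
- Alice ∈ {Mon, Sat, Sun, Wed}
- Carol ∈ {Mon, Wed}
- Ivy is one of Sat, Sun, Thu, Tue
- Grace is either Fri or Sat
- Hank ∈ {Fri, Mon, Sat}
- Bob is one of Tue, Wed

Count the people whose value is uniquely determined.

3

The 7 variables together cover exactly {Fri, Mon, Sat, Sun, Thu, Tue, Wed} — 7 values for 7 variables — and Thu appears only in Ivy's list, so Ivy = Thu.
The 6 still-open variables together cover exactly {Fri, Mon, Sat, Sun, Tue, Wed} — 6 values for 6 variables — and Sun appears only in Alice's list, so Alice = Sun.
The 5 still-open variables draw from only 5 values {Fri, Mon, Sat, Tue, Wed}, so each is used; only Bob can be Tue, hence Bob = Tue.
Carol and Jack share exactly the 2 values {Mon, Wed}; by pigeonhole those values go to them, so strike Mon, Wed from Hank.
Determined: Alice=Sun, Bob=Tue, Ivy=Thu. The other people each still have more than one consistent value. That makes 3.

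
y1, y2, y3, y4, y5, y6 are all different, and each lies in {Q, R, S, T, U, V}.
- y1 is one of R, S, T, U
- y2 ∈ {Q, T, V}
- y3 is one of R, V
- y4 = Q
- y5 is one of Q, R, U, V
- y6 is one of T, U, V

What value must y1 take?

S

y4 must be Q (only option left). Strike Q from y2, y5.
The 5 still-open variables draw from only 5 values {R, S, T, U, V}, so each is used; only y1 can be S, hence y1 = S.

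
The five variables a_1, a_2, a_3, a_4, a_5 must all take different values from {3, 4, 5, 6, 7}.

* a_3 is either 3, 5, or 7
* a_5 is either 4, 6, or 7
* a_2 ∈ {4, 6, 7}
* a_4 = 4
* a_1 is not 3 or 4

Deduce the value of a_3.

3

a_4's domain is down to {4}, so a_4 = 4. Eliminate 4 elsewhere: a_2, a_5.
The 4 still-open variables together cover exactly {3, 5, 6, 7} — 4 values for 4 variables — and 3 appears only in a_3's list, so a_3 = 3.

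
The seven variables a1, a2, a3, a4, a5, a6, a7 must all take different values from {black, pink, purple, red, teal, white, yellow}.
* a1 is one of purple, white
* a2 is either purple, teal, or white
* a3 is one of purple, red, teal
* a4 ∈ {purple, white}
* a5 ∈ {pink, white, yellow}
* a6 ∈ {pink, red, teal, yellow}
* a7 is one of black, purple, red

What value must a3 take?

red

The 7 variables draw from only 7 values {black, pink, purple, red, teal, white, yellow}, so each is used; only a7 can be black, hence a7 = black.
The 2 variables a1 and a4 are confined to {purple, white}, which locks those values in; drop them from a2, a3, a5.
a2 has just one choice, so a2 = teal. Eliminate teal elsewhere: a3, a6.
So a3 = red.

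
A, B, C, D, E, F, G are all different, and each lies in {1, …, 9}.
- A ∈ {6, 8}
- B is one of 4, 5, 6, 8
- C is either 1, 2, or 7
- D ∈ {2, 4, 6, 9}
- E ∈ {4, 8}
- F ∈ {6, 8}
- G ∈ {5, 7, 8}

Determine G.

A and F between them cover only {6, 8} — a naked pair. Remove those values from B, D, E, G.
E must be 4 (only option left). Strike 4 from B, D.
B's domain is down to {5}, so B = 5. Remove 5 from G.
So G = 7.

7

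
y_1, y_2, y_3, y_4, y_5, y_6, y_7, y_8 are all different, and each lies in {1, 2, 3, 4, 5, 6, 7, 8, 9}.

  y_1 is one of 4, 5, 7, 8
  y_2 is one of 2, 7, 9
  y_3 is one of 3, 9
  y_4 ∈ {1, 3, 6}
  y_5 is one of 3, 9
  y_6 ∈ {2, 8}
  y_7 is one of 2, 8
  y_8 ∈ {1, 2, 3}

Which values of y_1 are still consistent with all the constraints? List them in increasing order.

4, 5

The 2 variables y_3 and y_5 are confined to {3, 9}, which locks those values in; drop them from y_2, y_4, y_8.
y_6 and y_7 share exactly the 2 values {2, 8}; by pigeonhole those values go to them, so strike 2, 8 from y_1, y_2, y_8.
y_2 has just one choice, so y_2 = 7. So y_1 can't be 7.
y_8 must be 1 (only option left). Eliminate 1 elsewhere: y_4.
y_4 must be 6 (only option left).
No further eliminations apply; y_1 can still be any of 4, 5.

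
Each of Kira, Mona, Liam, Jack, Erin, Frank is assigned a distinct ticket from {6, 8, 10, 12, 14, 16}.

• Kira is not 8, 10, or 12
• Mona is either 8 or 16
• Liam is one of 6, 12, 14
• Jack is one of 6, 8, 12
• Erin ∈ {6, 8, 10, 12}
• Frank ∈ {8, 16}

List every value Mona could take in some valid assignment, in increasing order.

8, 16

The 6 variables together cover exactly {6, 8, 10, 12, 14, 16} — 6 values for 6 variables — and 10 appears only in Erin's list, so Erin = 10.
Mona and Frank share exactly the 2 values {8, 16}; by pigeonhole those values go to them, so strike 8, 16 from Kira, Jack.
No further eliminations apply; Mona can still be any of 8, 16.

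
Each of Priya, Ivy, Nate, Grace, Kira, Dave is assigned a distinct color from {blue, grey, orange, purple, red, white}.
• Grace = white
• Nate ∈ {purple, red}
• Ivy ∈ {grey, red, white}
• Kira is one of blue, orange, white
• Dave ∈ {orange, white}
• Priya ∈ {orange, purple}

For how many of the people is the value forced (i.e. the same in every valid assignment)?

6

Grace must be white (only option left). So Ivy, Kira, Dave can't be white.
Dave's domain is down to {orange}, so Dave = orange. Strike orange from Priya, Kira.
Priya has just one choice, so Priya = purple. Remove purple from Nate.
Nate must be red (only option left). Strike red from Ivy.
That leaves Kira = blue.
Ivy must be grey (only option left).
Every person is fixed: Priya=purple, Ivy=grey, Nate=red, Grace=white, Kira=blue, Dave=orange. That makes 6.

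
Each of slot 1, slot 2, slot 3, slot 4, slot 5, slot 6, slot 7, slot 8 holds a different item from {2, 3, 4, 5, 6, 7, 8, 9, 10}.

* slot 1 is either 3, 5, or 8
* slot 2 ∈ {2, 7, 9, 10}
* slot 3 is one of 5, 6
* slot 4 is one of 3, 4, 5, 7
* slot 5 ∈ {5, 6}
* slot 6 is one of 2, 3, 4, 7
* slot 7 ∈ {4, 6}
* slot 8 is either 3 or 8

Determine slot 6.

slot 3 and slot 5 between them cover only {5, 6} — a naked pair. Remove those values from slot 1, slot 4, slot 7.
slot 7 has just one choice, so slot 7 = 4. So slot 4, slot 6 can't be 4.
slot 1 and slot 8 between them cover only {3, 8} — a naked pair. Remove those values from slot 4, slot 6.
slot 4 has just one choice, so slot 4 = 7. So slot 2, slot 6 can't be 7.
So slot 6 = 2.

2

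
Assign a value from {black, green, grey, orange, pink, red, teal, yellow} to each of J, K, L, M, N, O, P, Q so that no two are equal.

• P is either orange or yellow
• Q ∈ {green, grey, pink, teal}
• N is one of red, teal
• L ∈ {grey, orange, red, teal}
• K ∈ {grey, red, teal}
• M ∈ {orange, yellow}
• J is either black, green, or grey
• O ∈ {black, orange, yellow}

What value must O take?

The 8 variables together cover exactly {black, green, grey, orange, pink, red, teal, yellow} — 8 values for 8 variables — and pink appears only in Q's list, so Q = pink.
The 7 still-open variables together cover exactly {black, green, grey, orange, red, teal, yellow} — 7 values for 7 variables — and green appears only in J's list, so J = green.
The 6 still-open variables together cover exactly {black, grey, orange, red, teal, yellow} — 6 values for 6 variables — and black appears only in O's list, so O = black.

black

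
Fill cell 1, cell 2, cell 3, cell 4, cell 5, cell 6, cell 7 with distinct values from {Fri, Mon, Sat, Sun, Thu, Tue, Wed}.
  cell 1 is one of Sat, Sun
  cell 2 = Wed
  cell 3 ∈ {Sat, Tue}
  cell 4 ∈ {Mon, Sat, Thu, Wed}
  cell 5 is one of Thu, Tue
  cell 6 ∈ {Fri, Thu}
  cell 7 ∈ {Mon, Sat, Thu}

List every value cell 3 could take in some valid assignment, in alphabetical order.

cell 2 must be Wed (only option left). So cell 4 can't be Wed.
The 6 still-open variables draw from only 6 values {Fri, Mon, Sat, Sun, Thu, Tue}, so each is used; only cell 6 can be Fri, hence cell 6 = Fri.
The 5 still-open variables draw from only 5 values {Mon, Sat, Sun, Thu, Tue}, so each is used; only cell 1 can be Sun, hence cell 1 = Sun.
No further eliminations apply; cell 3 can still be any of Sat, Tue.

Sat, Tue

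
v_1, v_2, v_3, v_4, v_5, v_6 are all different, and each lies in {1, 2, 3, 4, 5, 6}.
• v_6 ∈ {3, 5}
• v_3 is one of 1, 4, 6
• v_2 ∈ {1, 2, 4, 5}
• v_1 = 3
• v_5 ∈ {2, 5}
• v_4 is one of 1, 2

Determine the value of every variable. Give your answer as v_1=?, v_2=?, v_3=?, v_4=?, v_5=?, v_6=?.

v_1 must be 3 (only option left). Strike 3 from v_6.
v_6's domain is down to {5}, so v_6 = 5. Remove 5 from v_2, v_5.
v_5 must be 2 (only option left). Strike 2 from v_2, v_4.
v_4's domain is down to {1}, so v_4 = 1. Strike 1 from v_2, v_3.
That leaves v_2 = 4. So v_3 can't be 4.
That leaves v_3 = 6.

v_1=3, v_2=4, v_3=6, v_4=1, v_5=2, v_6=5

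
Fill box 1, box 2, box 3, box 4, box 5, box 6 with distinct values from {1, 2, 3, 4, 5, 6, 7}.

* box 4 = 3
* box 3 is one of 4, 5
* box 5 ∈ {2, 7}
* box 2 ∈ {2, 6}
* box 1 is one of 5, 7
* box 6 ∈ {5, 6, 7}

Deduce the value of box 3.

box 4's domain is down to {3}, so box 4 = 3.
The 5 still-open variables together cover exactly {2, 4, 5, 6, 7} — 5 values for 5 variables — and 4 appears only in box 3's list, so box 3 = 4.

4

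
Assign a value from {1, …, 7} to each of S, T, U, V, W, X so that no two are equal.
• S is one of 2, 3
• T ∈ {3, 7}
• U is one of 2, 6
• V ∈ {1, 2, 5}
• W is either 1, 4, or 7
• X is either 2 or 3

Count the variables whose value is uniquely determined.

S and X share exactly the 2 values {2, 3}; by pigeonhole those values go to them, so strike 2, 3 from T, U, V.
T's domain is down to {7}, so T = 7. So W can't be 7.
U must be 6 (only option left).
Determined: T=7, U=6. The other variables each still have more than one consistent value. That makes 2.

2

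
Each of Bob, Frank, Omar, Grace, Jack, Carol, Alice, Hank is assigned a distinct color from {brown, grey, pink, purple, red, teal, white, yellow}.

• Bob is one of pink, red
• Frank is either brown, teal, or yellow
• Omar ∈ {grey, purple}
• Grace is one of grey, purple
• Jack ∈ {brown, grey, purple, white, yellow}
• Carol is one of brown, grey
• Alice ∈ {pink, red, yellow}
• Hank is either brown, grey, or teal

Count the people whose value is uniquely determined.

Among the 8 variables, white fits only Jack (and all 8 values in {brown, grey, pink, purple, red, teal, white, yellow} must be used), so Jack = white.
Omar and Grace between them cover only {grey, purple} — a naked pair. Remove those values from Carol, Hank.
Carol must be brown (only option left). So Frank, Hank can't be brown.
That leaves Hank = teal. Strike teal from Frank.
Frank must be yellow (only option left). Remove yellow from Alice.
Determined: Frank=yellow, Jack=white, Carol=brown, Hank=teal. The other people each still have more than one consistent value. That makes 4.

4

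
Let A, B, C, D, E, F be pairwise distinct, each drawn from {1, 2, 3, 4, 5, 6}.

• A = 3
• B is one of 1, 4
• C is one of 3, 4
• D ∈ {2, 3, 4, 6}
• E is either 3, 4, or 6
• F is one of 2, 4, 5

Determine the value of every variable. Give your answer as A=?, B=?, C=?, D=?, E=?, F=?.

A=3, B=1, C=4, D=2, E=6, F=5

A must be 3 (only option left). Remove 3 from C, D, E.
C must be 4 (only option left). Remove 4 from B, D, E, F.
E has just one choice, so E = 6. Remove 6 from D.
B has just one choice, so B = 1.
D has just one choice, so D = 2. So F can't be 2.
F must be 5 (only option left).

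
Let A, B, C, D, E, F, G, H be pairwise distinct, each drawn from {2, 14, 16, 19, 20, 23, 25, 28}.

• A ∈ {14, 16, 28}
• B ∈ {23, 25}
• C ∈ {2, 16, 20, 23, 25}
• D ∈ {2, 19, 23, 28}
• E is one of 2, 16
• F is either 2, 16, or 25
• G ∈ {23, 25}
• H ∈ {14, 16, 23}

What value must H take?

14

Among the 8 variables, 19 fits only D (and all 8 values in {2, 14, 16, 19, 20, 23, 25, 28} must be used), so D = 19.
The 7 still-open variables together cover exactly {2, 14, 16, 20, 23, 25, 28} — 7 values for 7 variables — and 20 appears only in C's list, so C = 20.
The 6 still-open variables together cover exactly {2, 14, 16, 23, 25, 28} — 6 values for 6 variables — and 28 appears only in A's list, so A = 28.
The 5 still-open variables together cover exactly {2, 14, 16, 23, 25} — 5 values for 5 variables — and 14 appears only in H's list, so H = 14.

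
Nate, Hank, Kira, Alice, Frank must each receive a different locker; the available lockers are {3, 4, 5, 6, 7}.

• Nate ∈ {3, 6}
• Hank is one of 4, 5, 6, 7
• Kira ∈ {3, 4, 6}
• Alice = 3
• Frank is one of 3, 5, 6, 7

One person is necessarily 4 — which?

Kira

Alice must be 3 (only option left). Eliminate 3 elsewhere: Nate, Kira, Frank.
That leaves Nate = 6. So Hank, Kira, Frank can't be 6.
So 4 goes to Kira.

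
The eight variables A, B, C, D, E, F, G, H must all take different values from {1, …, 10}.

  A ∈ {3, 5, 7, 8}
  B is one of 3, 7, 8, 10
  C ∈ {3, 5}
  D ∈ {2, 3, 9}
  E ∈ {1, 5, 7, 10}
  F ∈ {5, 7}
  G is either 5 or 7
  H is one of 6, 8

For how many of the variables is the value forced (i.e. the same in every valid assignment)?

F and G between them cover only {5, 7} — a naked pair. Remove those values from A, B, C, E.
C must be 3 (only option left). Strike 3 from A, B, D.
A has just one choice, so A = 8. Remove 8 from B, H.
B must be 10 (only option left). Strike 10 from E.
E has just one choice, so E = 1.
That leaves H = 6.
Determined: A=8, B=10, C=3, E=1, H=6. The other variables each still have more than one consistent value. That makes 5.

5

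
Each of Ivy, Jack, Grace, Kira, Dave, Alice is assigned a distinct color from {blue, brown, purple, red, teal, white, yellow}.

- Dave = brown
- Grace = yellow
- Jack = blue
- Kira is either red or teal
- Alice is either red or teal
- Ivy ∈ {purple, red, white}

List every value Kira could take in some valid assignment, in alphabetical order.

red, teal

Jack's domain is down to {blue}, so Jack = blue.
Grace has just one choice, so Grace = yellow.
Dave's domain is down to {brown}, so Dave = brown.
Kira and Alice share exactly the 2 values {red, teal}; by pigeonhole those values go to them, so strike red, teal from Ivy.
No further eliminations apply; Kira can still be any of red, teal.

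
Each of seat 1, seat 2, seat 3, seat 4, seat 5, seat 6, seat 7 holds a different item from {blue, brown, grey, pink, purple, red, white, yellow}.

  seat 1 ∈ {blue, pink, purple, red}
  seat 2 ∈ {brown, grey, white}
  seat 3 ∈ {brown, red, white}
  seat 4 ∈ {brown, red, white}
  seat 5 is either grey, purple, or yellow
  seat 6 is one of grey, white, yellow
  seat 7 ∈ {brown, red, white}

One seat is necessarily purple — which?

seat 5

The 3 variables seat 3, seat 4, seat 7 are confined to {brown, red, white}, which locks those values in; drop them from seat 1, seat 2, seat 6.
That leaves seat 2 = grey. Remove grey from seat 5, seat 6.
seat 6 must be yellow (only option left). Strike yellow from seat 5.
So purple goes to seat 5.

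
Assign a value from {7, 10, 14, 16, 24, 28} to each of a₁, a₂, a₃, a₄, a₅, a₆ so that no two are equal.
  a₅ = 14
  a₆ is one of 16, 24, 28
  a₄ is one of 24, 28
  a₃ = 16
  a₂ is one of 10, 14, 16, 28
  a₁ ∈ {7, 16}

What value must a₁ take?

a₃ must be 16 (only option left). Remove 16 from a₁, a₂, a₆.
So a₁ = 7.

7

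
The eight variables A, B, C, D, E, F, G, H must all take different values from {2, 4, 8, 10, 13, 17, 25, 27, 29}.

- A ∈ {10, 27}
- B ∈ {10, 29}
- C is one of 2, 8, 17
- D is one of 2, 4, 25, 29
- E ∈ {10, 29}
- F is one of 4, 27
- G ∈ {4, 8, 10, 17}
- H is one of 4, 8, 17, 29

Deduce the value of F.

The 8 variables draw from only 8 values {2, 4, 8, 10, 17, 25, 27, 29}, so each is used; only D can be 25, hence D = 25.
The 7 still-open variables draw from only 7 values {2, 4, 8, 10, 17, 27, 29}, so each is used; only C can be 2, hence C = 2.
The 2 variables B and E are confined to {10, 29}, which locks those values in; drop them from A, G, H.
That leaves A = 27. Strike 27 from F.
So F = 4.

4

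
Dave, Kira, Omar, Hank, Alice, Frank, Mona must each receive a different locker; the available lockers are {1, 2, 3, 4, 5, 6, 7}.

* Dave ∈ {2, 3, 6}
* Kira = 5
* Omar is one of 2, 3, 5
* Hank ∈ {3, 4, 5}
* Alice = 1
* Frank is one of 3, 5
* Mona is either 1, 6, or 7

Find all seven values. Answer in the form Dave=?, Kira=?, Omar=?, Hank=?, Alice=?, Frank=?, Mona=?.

Kira has just one choice, so Kira = 5. Remove 5 from Omar, Hank, Frank.
Alice has just one choice, so Alice = 1. Remove 1 from Mona.
Frank has just one choice, so Frank = 3. Remove 3 from Dave, Omar, Hank.
That leaves Omar = 2. Remove 2 from Dave.
That leaves Hank = 4.
Dave's domain is down to {6}, so Dave = 6. Strike 6 from Mona.
Mona's domain is down to {7}, so Mona = 7.

Dave=6, Kira=5, Omar=2, Hank=4, Alice=1, Frank=3, Mona=7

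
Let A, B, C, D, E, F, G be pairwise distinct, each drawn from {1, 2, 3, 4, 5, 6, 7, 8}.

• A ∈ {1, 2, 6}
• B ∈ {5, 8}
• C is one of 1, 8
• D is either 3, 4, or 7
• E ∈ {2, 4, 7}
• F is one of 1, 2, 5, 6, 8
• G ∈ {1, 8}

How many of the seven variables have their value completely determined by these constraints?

1

C and G share exactly the 2 values {1, 8}; by pigeonhole those values go to them, so strike 1, 8 from A, B, F.
That leaves B = 5. Strike 5 from F.
The 2 variables A and F are confined to {2, 6}, which locks those values in; drop them from E.
Determined: B=5. The other variables each still have more than one consistent value. That makes 1.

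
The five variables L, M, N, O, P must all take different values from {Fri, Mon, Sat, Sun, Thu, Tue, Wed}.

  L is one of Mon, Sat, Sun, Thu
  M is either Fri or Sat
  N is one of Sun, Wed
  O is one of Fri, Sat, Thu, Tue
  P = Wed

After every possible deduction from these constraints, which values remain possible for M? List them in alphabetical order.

P has just one choice, so P = Wed. Strike Wed from N.
That leaves N = Sun. Eliminate Sun elsewhere: L.
No further eliminations apply; M can still be any of Fri, Sat.

Fri, Sat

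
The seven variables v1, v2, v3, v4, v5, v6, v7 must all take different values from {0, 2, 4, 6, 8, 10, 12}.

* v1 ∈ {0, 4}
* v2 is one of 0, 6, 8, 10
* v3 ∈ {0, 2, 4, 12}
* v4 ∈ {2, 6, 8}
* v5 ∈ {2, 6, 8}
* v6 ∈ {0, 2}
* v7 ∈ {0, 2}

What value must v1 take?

Among the 7 variables, 10 fits only v2 (and all 7 values in {0, 2, 4, 6, 8, 10, 12} must be used), so v2 = 10.
The 6 still-open variables together cover exactly {0, 2, 4, 6, 8, 12} — 6 values for 6 variables — and 12 appears only in v3's list, so v3 = 12.
Among the 5 still-open variables, 4 fits only v1 (and all 5 values in {0, 2, 4, 6, 8} must be used), so v1 = 4.

4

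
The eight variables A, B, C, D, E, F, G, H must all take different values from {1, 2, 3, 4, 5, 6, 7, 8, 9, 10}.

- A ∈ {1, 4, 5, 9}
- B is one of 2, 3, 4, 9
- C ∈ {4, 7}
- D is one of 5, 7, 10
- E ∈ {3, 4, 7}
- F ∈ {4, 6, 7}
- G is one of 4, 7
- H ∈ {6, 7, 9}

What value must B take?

C and G share exactly the 2 values {4, 7}; by pigeonhole those values go to them, so strike 4, 7 from A, B, D, E, F, H.
E must be 3 (only option left). Remove 3 from B.
F has just one choice, so F = 6. Strike 6 from H.
H must be 9 (only option left). So A, B can't be 9.
So B = 2.

2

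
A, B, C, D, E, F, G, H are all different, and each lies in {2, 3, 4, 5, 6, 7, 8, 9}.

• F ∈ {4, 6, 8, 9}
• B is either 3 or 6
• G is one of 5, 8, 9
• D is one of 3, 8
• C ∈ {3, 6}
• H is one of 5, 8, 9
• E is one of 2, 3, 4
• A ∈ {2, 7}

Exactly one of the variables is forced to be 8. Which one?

D

The 8 variables draw from only 8 values {2, 3, 4, 5, 6, 7, 8, 9}, so each is used; only A can be 7, hence A = 7.
The 7 still-open variables draw from only 7 values {2, 3, 4, 5, 6, 8, 9}, so each is used; only E can be 2, hence E = 2.
The 6 still-open variables draw from only 6 values {3, 4, 5, 6, 8, 9}, so each is used; only F can be 4, hence F = 4.
The 2 variables B and C are confined to {3, 6}, which locks those values in; drop them from D.
So 8 goes to D.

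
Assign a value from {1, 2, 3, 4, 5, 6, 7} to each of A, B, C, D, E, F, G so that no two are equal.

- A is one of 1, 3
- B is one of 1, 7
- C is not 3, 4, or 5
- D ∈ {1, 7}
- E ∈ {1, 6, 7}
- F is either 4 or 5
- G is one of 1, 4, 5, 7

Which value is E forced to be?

6

Among the 7 variables, 2 fits only C (and all 7 values in {1, 2, 3, 4, 5, 6, 7} must be used), so C = 2.
The 6 still-open variables together cover exactly {1, 3, 4, 5, 6, 7} — 6 values for 6 variables — and 3 appears only in A's list, so A = 3.
The 5 still-open variables draw from only 5 values {1, 4, 5, 6, 7}, so each is used; only E can be 6, hence E = 6.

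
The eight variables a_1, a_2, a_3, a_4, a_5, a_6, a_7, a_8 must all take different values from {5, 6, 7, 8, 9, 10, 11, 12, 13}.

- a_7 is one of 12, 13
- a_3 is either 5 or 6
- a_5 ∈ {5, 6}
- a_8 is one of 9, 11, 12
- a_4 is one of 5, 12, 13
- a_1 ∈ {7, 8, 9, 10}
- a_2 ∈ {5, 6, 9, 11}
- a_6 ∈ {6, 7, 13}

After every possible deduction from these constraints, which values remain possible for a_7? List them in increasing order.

a_3 and a_5 between them cover only {5, 6} — a naked pair. Remove those values from a_2, a_4, a_6.
a_4 and a_7 share exactly the 2 values {12, 13}; by pigeonhole those values go to them, so strike 12, 13 from a_6, a_8.
That leaves a_6 = 7. Strike 7 from a_1.
a_2 and a_8 share exactly the 2 values {9, 11}; by pigeonhole those values go to them, so strike 9, 11 from a_1.
No further eliminations apply; a_7 can still be any of 12, 13.

12, 13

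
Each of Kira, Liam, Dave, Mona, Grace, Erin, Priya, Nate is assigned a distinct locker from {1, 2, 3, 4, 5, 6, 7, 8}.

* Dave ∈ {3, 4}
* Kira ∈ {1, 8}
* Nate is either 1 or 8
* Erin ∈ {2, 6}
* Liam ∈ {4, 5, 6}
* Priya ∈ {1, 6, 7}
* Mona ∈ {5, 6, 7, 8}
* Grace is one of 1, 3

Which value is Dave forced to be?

4

The 8 variables together cover exactly {1, 2, 3, 4, 5, 6, 7, 8} — 8 values for 8 variables — and 2 appears only in Erin's list, so Erin = 2.
Kira and Nate share exactly the 2 values {1, 8}; by pigeonhole those values go to them, so strike 1, 8 from Mona, Grace, Priya.
Grace has just one choice, so Grace = 3. Eliminate 3 elsewhere: Dave.
So Dave = 4.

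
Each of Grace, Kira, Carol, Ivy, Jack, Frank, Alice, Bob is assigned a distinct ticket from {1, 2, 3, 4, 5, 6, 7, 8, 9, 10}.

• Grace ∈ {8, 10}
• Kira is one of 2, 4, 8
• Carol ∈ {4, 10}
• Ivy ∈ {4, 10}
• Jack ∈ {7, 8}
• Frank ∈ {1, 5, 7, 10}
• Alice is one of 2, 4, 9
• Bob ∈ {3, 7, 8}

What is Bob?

Carol and Ivy between them cover only {4, 10} — a naked pair. Remove those values from Grace, Kira, Frank, Alice.
Grace's domain is down to {8}, so Grace = 8. So Kira, Jack, Bob can't be 8.
Kira has just one choice, so Kira = 2. So Alice can't be 2.
Jack has just one choice, so Jack = 7. Eliminate 7 elsewhere: Frank, Bob.
So Bob = 3.

3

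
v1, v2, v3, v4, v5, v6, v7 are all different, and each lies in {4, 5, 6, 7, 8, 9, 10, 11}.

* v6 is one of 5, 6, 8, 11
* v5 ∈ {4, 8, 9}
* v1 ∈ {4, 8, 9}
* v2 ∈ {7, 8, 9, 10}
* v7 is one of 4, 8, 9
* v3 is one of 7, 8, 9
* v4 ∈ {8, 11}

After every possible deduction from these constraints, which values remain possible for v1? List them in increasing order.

4, 8, 9

v1, v5, v7 share exactly the 3 values {4, 8, 9}; by pigeonhole those values go to them, so strike 4, 8, 9 from v2, v3, v4, v6.
That leaves v3 = 7. Remove 7 from v2.
That leaves v4 = 11. Strike 11 from v6.
v2's domain is down to {10}, so v2 = 10.
No further eliminations apply; v1 can still be any of 4, 8, 9.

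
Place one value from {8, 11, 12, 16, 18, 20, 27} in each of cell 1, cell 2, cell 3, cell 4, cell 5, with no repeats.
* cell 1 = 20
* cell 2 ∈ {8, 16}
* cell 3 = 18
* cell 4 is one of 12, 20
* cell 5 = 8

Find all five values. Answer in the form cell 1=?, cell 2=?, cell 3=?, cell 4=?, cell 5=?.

cell 1=20, cell 2=16, cell 3=18, cell 4=12, cell 5=8

cell 1's domain is down to {20}, so cell 1 = 20. So cell 4 can't be 20.
That leaves cell 3 = 18.
cell 4 has just one choice, so cell 4 = 12.
cell 5's domain is down to {8}, so cell 5 = 8. Eliminate 8 elsewhere: cell 2.
That leaves cell 2 = 16.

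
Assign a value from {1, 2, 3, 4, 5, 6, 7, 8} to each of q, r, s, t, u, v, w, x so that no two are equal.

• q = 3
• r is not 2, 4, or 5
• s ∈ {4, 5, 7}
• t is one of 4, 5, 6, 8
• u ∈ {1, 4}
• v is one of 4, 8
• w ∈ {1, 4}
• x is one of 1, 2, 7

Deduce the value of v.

q must be 3 (only option left). Remove 3 from r.
Among the 7 still-open variables, 2 fits only x (and all 7 values in {1, 2, 4, 5, 6, 7, 8} must be used), so x = 2.
u and w share exactly the 2 values {1, 4}; by pigeonhole those values go to them, so strike 1, 4 from r, s, t, v.
So v = 8.

8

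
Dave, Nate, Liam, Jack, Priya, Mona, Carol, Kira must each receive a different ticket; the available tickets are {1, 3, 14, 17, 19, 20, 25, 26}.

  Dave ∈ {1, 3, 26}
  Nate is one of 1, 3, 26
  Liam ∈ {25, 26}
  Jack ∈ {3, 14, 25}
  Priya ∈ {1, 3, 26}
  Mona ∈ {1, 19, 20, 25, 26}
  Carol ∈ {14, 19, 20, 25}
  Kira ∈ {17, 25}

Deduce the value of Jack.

14

Among the 8 variables, 17 fits only Kira (and all 8 values in {1, 3, 14, 17, 19, 20, 25, 26} must be used), so Kira = 17.
Dave, Nate, Priya share exactly the 3 values {1, 3, 26}; by pigeonhole those values go to them, so strike 1, 3, 26 from Liam, Jack, Mona.
Liam's domain is down to {25}, so Liam = 25. Strike 25 from Jack, Mona, Carol.
So Jack = 14.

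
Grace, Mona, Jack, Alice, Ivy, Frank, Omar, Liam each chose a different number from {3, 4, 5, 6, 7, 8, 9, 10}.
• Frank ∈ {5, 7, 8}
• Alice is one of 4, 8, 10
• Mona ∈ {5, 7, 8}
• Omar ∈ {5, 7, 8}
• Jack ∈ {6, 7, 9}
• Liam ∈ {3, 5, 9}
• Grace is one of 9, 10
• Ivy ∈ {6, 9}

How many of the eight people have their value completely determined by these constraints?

Among the 8 variables, 3 fits only Liam (and all 8 values in {3, 4, 5, 6, 7, 8, 9, 10} must be used), so Liam = 3.
The 7 still-open variables together cover exactly {4, 5, 6, 7, 8, 9, 10} — 7 values for 7 variables — and 4 appears only in Alice's list, so Alice = 4.
The 6 still-open variables draw from only 6 values {5, 6, 7, 8, 9, 10}, so each is used; only Grace can be 10, hence Grace = 10.
The 3 variables Mona, Frank, Omar are confined to {5, 7, 8}, which locks those values in; drop them from Jack.
Determined: Grace=10, Alice=4, Liam=3. The other people each still have more than one consistent value. That makes 3.

3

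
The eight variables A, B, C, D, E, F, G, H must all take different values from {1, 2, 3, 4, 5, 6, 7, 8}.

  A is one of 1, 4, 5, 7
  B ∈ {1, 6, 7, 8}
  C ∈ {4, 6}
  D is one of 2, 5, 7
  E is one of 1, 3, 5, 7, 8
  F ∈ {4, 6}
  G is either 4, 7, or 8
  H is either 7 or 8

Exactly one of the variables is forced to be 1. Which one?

The 8 variables draw from only 8 values {1, 2, 3, 4, 5, 6, 7, 8}, so each is used; only D can be 2, hence D = 2.
The 7 still-open variables draw from only 7 values {1, 3, 4, 5, 6, 7, 8}, so each is used; only E can be 3, hence E = 3.
Among the 6 still-open variables, 5 fits only A (and all 6 values in {1, 4, 5, 6, 7, 8} must be used), so A = 5.
Among the 5 still-open variables, 1 fits only B (and all 5 values in {1, 4, 6, 7, 8} must be used), so B = 1.

B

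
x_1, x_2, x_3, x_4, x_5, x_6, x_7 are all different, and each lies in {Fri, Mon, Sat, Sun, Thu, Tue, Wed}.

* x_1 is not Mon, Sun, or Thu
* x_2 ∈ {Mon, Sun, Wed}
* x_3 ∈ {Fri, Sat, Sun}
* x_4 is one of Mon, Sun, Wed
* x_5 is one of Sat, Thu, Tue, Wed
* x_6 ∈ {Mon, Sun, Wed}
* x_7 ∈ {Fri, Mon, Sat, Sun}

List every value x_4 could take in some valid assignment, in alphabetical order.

The 7 variables together cover exactly {Fri, Mon, Sat, Sun, Thu, Tue, Wed} — 7 values for 7 variables — and Thu appears only in x_5's list, so x_5 = Thu.
Among the 6 still-open variables, Tue fits only x_1 (and all 6 values in {Fri, Mon, Sat, Sun, Tue, Wed} must be used), so x_1 = Tue.
x_2, x_4, x_6 between them cover only {Mon, Sun, Wed} — a naked triple. Remove those values from x_3, x_7.
No further eliminations apply; x_4 can still be any of Mon, Sun, Wed.

Mon, Sun, Wed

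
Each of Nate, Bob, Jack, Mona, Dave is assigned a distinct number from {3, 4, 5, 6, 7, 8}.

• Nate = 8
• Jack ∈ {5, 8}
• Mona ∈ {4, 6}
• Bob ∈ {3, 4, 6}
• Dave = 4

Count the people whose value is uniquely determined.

5

Nate's domain is down to {8}, so Nate = 8. Remove 8 from Jack.
That leaves Jack = 5.
Dave has just one choice, so Dave = 4. Remove 4 from Bob, Mona.
Mona has just one choice, so Mona = 6. Eliminate 6 elsewhere: Bob.
Bob must be 3 (only option left).
Every person is fixed: Nate=8, Bob=3, Jack=5, Mona=6, Dave=4. That makes 5.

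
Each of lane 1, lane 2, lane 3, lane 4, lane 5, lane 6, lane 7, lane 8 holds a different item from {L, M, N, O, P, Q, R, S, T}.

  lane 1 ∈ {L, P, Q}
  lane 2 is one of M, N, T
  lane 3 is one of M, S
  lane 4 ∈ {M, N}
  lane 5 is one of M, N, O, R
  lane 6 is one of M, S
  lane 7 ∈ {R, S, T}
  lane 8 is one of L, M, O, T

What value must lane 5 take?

lane 3 and lane 6 between them cover only {M, S} — a naked pair. Remove those values from lane 2, lane 4, lane 5, lane 7, lane 8.
lane 4's domain is down to {N}, so lane 4 = N. Remove N from lane 2, lane 5.
lane 2's domain is down to {T}, so lane 2 = T. Eliminate T elsewhere: lane 7, lane 8.
lane 7 must be R (only option left). Remove R from lane 5.
So lane 5 = O.

O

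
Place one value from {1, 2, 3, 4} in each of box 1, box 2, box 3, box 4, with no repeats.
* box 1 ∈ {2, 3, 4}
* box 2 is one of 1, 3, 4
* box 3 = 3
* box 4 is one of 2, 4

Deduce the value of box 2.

box 3's domain is down to {3}, so box 3 = 3. Remove 3 from box 1, box 2.
The 3 still-open variables draw from only 3 values {1, 2, 4}, so each is used; only box 2 can be 1, hence box 2 = 1.

1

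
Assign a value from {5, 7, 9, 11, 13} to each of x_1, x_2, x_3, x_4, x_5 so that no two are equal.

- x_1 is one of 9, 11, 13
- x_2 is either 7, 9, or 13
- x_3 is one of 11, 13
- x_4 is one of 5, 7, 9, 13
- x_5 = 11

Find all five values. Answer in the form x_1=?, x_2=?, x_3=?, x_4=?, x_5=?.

x_1=9, x_2=7, x_3=13, x_4=5, x_5=11

x_5 has just one choice, so x_5 = 11. So x_1, x_3 can't be 11.
That leaves x_3 = 13. Eliminate 13 elsewhere: x_1, x_2, x_4.
That leaves x_1 = 9. Eliminate 9 elsewhere: x_2, x_4.
x_2 has just one choice, so x_2 = 7. Remove 7 from x_4.
x_4 must be 5 (only option left).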